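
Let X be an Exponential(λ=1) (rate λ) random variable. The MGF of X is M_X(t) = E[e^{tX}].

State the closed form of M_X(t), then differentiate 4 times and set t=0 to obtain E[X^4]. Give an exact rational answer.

M_X(t) = 1/(1 - t)
M^(4)(t) = -24/(t^5 - 5*t^4 + 10*t^3 - 10*t^2 + 5*t - 1)

E[X^4] = M^(4)(0) = 24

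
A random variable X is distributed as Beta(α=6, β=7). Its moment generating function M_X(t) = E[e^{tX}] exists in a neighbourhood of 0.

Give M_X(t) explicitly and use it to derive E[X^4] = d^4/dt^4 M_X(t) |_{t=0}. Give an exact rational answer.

E[X^4] = M^(4)(0) = 9/130

M_X(t) = ₁F₁(6; 13; t)
M^(4)(t) = 9*₁F₁(10; 17; t)/130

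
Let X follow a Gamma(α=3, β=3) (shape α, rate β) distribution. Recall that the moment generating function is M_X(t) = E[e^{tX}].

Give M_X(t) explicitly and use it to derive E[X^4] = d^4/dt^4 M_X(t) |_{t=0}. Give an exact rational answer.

M_X(t) = 27/(3 - t)^3
M′(t) = 81/(t^4 - 12*t^3 + 54*t^2 - 108*t + 81)
M′′(t) = -324/(t^5 - 15*t^4 + 90*t^3 - 270*t^2 + 405*t - 243)
M′′′(t) = 1620/(t^6 - 18*t^5 + 135*t^4 - 540*t^3 + 1215*t^2 - 1458*t + 729)
M′′′′(t) = -9720/(t^7 - 21*t^6 + 189*t^5 - 945*t^4 + 2835*t^3 - 5103*t^2 + 5103*t - 2187)

E[X^4] = M′′′′(0) = 40/9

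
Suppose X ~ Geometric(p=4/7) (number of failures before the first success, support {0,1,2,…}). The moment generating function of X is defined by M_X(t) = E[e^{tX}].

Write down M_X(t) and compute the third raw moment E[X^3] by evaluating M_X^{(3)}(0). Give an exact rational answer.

E[X^3] = M^(3)(0) = 213/32

M_X(t) = 4/(7*(1 - 3*e^(t)/7))
M^(3)(t) = (108*e^(3*t) + 1008*e^(2*t) + 588*e^(t))/(81*e^(4*t) - 756*e^(3*t) + 2646*e^(2*t) - 4116*e^(t) + 2401)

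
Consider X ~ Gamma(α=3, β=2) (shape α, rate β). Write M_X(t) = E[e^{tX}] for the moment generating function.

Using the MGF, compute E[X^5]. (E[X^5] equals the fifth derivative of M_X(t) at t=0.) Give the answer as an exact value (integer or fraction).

M_X(t) = 8/(2 - t)^3
dM/dt = 24/(t^4 - 8*t^3 + 24*t^2 - 32*t + 16)
d^2M/dt^2 = -96/(t^5 - 10*t^4 + 40*t^3 - 80*t^2 + 80*t - 32)
d^3M/dt^3 = 480/(t^6 - 12*t^5 + 60*t^4 - 160*t^3 + 240*t^2 - 192*t + 64)
d^4M/dt^4 = -2880/(t^7 - 14*t^6 + 84*t^5 - 280*t^4 + 560*t^3 - 672*t^2 + 448*t - 128)
d^5M/dt^5 = 20160/(t^8 - 16*t^7 + 112*t^6 - 448*t^5 + 1120*t^4 - 1792*t^3 + 1792*t^2 - 1024*t + 256)

E[X^5] = d^5M/dt^5 |_{t=0} = 315/4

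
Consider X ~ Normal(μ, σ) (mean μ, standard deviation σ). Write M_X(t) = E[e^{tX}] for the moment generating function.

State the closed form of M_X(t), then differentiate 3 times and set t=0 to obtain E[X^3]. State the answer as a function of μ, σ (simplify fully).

M_X(t) = e^(μ*t + σ^2*t^2/2)
M′(t) = μ*e^(μ*t)*e^(σ^2*t^2/2) + σ^2*t*e^(μ*t)*e^(σ^2*t^2/2)
M′′(t) = μ^2*e^(μ*t)*e^(σ^2*t^2/2) + 2*μ*σ^2*t*e^(μ*t)*e^(σ^2*t^2/2) + σ^4*t^2*e^(μ*t)*e^(σ^2*t^2/2) + σ^2*e^(μ*t)*e^(σ^2*t^2/2)

E[X^3] = M′′′(0) = μ*(μ^2 + 3*σ^2)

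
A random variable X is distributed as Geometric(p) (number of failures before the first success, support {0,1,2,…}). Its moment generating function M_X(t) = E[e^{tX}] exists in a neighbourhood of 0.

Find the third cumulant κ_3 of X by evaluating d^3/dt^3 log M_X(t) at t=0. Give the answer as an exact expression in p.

M_X(t) = p/(-(1 - p)*e^(t) + 1)
K_X(t) = log M_X(t) = log(p) - log(-(1 - p)*e^(t) + 1)

κ_3 = D^3[K](0) = (p^2 - 3*p + 2)/p^3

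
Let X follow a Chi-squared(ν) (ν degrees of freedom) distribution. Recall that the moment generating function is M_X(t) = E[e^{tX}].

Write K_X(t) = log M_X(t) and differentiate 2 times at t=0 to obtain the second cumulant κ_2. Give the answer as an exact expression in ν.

κ_2 = D^2[K](0) = 2*ν

M_X(t) = (1 - 2*t)^(-ν/2)
K_X(t) = log M_X(t) = -ν*log(1 - 2*t)/2
D^2[K](t) = 2*ν/(4*t^2 - 4*t + 1)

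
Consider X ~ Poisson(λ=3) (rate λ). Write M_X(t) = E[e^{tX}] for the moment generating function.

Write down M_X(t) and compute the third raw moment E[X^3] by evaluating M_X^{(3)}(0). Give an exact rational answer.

M_X(t) = e^(3*e^(t) - 3)
M′(t) = 3*e^(-3)*e^(t)*e^(3*e^(t))
M′′(t) = (9*e^(2*t)*e^(3*e^(t)) + 3*e^(t)*e^(3*e^(t)))*e^(-3)
M′′′(t) = (27*e^(3*t)*e^(3*e^(t)) + 27*e^(2*t)*e^(3*e^(t)) + 3*e^(t)*e^(3*e^(t)))*e^(-3)

E[X^3] = M′′′(0) = 57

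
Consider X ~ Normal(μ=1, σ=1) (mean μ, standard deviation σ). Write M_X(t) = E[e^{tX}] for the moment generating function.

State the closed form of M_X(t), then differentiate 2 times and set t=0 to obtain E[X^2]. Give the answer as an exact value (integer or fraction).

M_X(t) = e^(t^2/2 + t)
dM/dt = t*e^(t)*e^(t^2/2) + e^(t)*e^(t^2/2)
d^2M/dt^2 = t^2*e^(t)*e^(t^2/2) + 2*t*e^(t)*e^(t^2/2) + 2*e^(t)*e^(t^2/2)

E[X^2] = d^2M/dt^2 |_{t=0} = 2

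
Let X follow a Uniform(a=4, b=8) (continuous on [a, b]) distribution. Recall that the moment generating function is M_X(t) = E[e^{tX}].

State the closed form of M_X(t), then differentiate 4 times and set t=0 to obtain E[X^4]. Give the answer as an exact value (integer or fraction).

E[X^4] = D^4[M](0) = 7936/5

M_X(t) = (e^(8*t) - e^(4*t))/(4*t)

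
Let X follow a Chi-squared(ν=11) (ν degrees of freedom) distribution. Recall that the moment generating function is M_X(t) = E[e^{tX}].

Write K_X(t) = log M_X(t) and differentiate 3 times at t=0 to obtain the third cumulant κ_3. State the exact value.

κ_3 = K′′′(0) = 88

M_X(t) = (1 - 2*t)^(-11/2)
K_X(t) = log M_X(t) = -11*log(1 - 2*t)/2
K′(t) = -11/(2*t - 1)
K′′(t) = 22/(4*t^2 - 4*t + 1)
K′′′(t) = -88/(8*t^3 - 12*t^2 + 6*t - 1)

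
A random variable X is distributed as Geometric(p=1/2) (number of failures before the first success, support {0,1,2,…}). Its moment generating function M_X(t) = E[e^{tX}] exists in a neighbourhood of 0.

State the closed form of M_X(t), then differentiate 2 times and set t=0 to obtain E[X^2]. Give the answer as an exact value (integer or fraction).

M_X(t) = 1/(2*(1 - e^(t)/2))
dM/dt = e^(t)/(e^(2*t) - 4*e^(t) + 4)
d^2M/dt^2 = (-e^(2*t) - 2*e^(t))/(e^(3*t) - 6*e^(2*t) + 12*e^(t) - 8)

E[X^2] = d^2M/dt^2 |_{t=0} = 3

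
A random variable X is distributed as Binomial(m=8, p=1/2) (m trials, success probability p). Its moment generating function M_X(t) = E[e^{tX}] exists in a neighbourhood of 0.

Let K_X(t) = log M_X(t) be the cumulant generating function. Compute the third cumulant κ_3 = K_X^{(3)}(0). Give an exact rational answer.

M_X(t) = (e^(t)/2 + 1/2)^8
K_X(t) = log M_X(t) = 8*log(e^(t)/2 + 1/2)
K′(t) = 8*e^(t)/(e^(t) + 1)
K′′(t) = 8*e^(t)/(e^(2*t) + 2*e^(t) + 1)
K′′′(t) = (-8*e^(2*t) + 8*e^(t))/(e^(3*t) + 3*e^(2*t) + 3*e^(t) + 1)

κ_3 = K′′′(0) = 0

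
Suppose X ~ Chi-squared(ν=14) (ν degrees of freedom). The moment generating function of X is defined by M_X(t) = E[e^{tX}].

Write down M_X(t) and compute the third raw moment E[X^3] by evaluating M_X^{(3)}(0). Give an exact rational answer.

E[X^3] = D^3[M](0) = 4032

M_X(t) = (1 - 2*t)^(-7)
D^3[M](t) = 4032/(1024*t^10 - 5120*t^9 + 11520*t^8 - 15360*t^7 + 13440*t^6 - 8064*t^5 + 3360*t^4 - 960*t^3 + 180*t^2 - 20*t + 1)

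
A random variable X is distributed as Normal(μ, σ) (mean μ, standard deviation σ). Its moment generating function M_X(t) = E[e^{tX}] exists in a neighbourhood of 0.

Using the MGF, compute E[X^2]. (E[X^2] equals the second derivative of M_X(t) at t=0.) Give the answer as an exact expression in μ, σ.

E[X^2] = D^2[M](0) = μ^2 + σ^2

M_X(t) = e^(μ*t + σ^2*t^2/2)
D^2[M](t) = μ^2*e^(μ*t)*e^(σ^2*t^2/2) + 2*μ*σ^2*t*e^(μ*t)*e^(σ^2*t^2/2) + σ^4*t^2*e^(μ*t)*e^(σ^2*t^2/2) + σ^2*e^(μ*t)*e^(σ^2*t^2/2)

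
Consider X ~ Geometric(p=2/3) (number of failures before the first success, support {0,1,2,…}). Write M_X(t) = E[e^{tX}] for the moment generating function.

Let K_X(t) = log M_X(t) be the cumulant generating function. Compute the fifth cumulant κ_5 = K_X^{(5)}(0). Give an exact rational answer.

M_X(t) = 2/(3*(1 - e^(t)/3))
K_X(t) = log M_X(t) = -log(1 - e^(t)/3) - log(3) + log(2)
K^(5)(t) = (-3*e^(4*t) - 99*e^(3*t) - 297*e^(2*t) - 81*e^(t))/(e^(5*t) - 15*e^(4*t) + 90*e^(3*t) - 270*e^(2*t) + 405*e^(t) - 243)

κ_5 = K^(5)(0) = 15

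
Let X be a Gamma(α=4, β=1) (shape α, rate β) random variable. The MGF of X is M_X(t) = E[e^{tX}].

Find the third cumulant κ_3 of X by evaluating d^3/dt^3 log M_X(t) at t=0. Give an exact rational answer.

M_X(t) = (1 - t)^(-4)
K_X(t) = log M_X(t) = -4*log(1 - t)
dK/dt = -4/(t - 1)
d^2K/dt^2 = 4/(t^2 - 2*t + 1)
d^3K/dt^3 = -8/(t^3 - 3*t^2 + 3*t - 1)

κ_3 = d^3K/dt^3 |_{t=0} = 8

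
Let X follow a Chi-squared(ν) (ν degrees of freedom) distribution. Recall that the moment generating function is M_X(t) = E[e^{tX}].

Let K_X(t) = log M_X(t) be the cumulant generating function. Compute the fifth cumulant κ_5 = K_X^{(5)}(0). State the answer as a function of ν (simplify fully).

M_X(t) = (1 - 2*t)^(-ν/2)
K_X(t) = log M_X(t) = -ν*log(1 - 2*t)/2
K^(5)(t) = -384*ν/(32*t^5 - 80*t^4 + 80*t^3 - 40*t^2 + 10*t - 1)

κ_5 = K^(5)(0) = 384*ν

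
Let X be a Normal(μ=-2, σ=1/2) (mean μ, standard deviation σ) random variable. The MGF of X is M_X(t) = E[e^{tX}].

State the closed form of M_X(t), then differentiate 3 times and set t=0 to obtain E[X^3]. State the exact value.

M_X(t) = e^(t^2/8 - 2*t)
M′(t) = t*e^(-2*t)*e^(t^2/8)/4 - 2*e^(-2*t)*e^(t^2/8)
M′′(t) = (t^2*e^(t^2/8) - 16*t*e^(t^2/8) + 68*e^(t^2/8))*e^(-2*t)/16
M′′′(t) = (t^3*e^(t^2/8) - 24*t^2*e^(t^2/8) + 204*t*e^(t^2/8) - 608*e^(t^2/8))*e^(-2*t)/64

E[X^3] = M′′′(0) = -19/2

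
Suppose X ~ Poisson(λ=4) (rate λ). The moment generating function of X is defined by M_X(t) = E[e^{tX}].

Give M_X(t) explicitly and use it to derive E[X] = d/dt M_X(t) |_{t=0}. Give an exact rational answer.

E[X] = M′(0) = 4

M_X(t) = e^(4*e^(t) - 4)
M′(t) = 4*e^(-4)*e^(t)*e^(4*e^(t))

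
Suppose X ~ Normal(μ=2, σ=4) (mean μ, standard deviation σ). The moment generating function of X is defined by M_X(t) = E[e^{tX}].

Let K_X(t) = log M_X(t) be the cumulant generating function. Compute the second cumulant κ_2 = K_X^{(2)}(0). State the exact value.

κ_2 = d^2K/dt^2 |_{t=0} = 16

M_X(t) = e^(8*t^2 + 2*t)
K_X(t) = log M_X(t) = 8*t^2 + 2*t
dK/dt = 16*t + 2
d^2K/dt^2 = 16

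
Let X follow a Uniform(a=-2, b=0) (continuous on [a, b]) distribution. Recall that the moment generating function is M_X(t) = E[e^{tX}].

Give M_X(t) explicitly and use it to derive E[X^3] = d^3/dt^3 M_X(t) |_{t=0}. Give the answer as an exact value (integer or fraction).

M_X(t) = (1 - e^(-2*t))/(2*t)
M^(3)(t) = (4*t^3 + 6*t^2 + 6*t - 3*e^(2*t) + 3)*e^(-2*t)/t^4

E[X^3] = M^(3)(0) = -2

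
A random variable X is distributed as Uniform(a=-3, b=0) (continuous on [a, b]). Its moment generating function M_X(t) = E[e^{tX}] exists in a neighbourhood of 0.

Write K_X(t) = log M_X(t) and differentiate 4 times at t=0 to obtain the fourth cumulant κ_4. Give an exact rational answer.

κ_4 = K^(4)(0) = -27/40

M_X(t) = (1 - e^(-3*t))/(3*t)
K_X(t) = log M_X(t) = -log(t) + log(1 - e^(-3*t)) - log(3)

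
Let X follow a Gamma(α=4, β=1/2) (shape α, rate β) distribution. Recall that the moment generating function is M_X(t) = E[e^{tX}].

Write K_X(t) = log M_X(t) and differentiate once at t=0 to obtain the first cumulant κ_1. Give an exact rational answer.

M_X(t) = 1/(16*(1/2 - t)^4)
K_X(t) = log M_X(t) = -4*log(1/2 - t) - 4*log(2)
K′(t) = -8/(2*t - 1)

κ_1 = K′(0) = 8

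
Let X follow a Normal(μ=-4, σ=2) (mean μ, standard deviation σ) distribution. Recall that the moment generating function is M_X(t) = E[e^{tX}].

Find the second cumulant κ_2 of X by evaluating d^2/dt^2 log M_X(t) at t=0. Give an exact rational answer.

κ_2 = d^2K/dt^2 |_{t=0} = 4

M_X(t) = e^(2*t^2 - 4*t)
K_X(t) = log M_X(t) = 2*t^2 - 4*t
dK/dt = 4*t - 4
d^2K/dt^2 = 4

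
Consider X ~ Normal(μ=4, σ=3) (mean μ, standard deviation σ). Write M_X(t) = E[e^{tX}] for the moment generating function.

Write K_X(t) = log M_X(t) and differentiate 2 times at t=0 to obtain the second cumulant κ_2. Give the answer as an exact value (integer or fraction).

κ_2 = D^2[K](0) = 9

M_X(t) = e^(9*t^2/2 + 4*t)
K_X(t) = log M_X(t) = 9*t^2/2 + 4*t
D^2[K](t) = 9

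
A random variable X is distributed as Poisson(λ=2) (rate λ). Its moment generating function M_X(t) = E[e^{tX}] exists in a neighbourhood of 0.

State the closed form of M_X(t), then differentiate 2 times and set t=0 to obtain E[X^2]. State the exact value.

M_X(t) = e^(2*e^(t) - 2)
M′(t) = 2*e^(-2)*e^(t)*e^(2*e^(t))
M′′(t) = (4*e^(2*t)*e^(2*e^(t)) + 2*e^(t)*e^(2*e^(t)))*e^(-2)

E[X^2] = M′′(0) = 6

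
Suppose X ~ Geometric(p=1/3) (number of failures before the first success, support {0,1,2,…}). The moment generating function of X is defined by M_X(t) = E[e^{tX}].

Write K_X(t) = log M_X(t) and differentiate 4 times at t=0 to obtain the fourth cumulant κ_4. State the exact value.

κ_4 = K^(4)(0) = 222

M_X(t) = 1/(3*(1 - 2*e^(t)/3))
K_X(t) = log M_X(t) = -log(1 - 2*e^(t)/3) - log(3)
K^(4)(t) = (24*e^(3*t) + 144*e^(2*t) + 54*e^(t))/(16*e^(4*t) - 96*e^(3*t) + 216*e^(2*t) - 216*e^(t) + 81)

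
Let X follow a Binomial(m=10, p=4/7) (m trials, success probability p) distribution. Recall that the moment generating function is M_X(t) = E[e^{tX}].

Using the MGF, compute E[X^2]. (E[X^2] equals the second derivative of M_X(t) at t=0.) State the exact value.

M_X(t) = (4*e^(t)/7 + 3/7)^10

E[X^2] = M′′(0) = 1720/49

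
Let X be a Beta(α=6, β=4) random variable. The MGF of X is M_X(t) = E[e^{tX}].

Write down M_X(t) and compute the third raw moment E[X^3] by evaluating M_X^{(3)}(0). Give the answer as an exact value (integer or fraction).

E[X^3] = M′′′(0) = 14/55

M_X(t) = ₁F₁(6; 10; t)
M′(t) = 3*₁F₁(7; 11; t)/5
M′′(t) = 21*₁F₁(8; 12; t)/55
M′′′(t) = 14*₁F₁(9; 13; t)/55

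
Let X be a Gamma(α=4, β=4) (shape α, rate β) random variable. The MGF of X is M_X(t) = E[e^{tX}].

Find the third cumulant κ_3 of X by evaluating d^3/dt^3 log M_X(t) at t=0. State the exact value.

M_X(t) = 256/(4 - t)^4
K_X(t) = log M_X(t) = -4*log(4 - t) + 8*log(2)
K′(t) = -4/(t - 4)
K′′(t) = 4/(t^2 - 8*t + 16)
K′′′(t) = -8/(t^3 - 12*t^2 + 48*t - 64)

κ_3 = K′′′(0) = 1/8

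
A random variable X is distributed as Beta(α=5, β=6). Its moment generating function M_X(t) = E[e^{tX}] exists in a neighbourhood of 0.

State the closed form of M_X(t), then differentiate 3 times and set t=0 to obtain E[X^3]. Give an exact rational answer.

E[X^3] = d^3M/dt^3 |_{t=0} = 35/286

M_X(t) = ₁F₁(5; 11; t)
dM/dt = 5*₁F₁(6; 12; t)/11
d^2M/dt^2 = 5*₁F₁(7; 13; t)/22
d^3M/dt^3 = 35*₁F₁(8; 14; t)/286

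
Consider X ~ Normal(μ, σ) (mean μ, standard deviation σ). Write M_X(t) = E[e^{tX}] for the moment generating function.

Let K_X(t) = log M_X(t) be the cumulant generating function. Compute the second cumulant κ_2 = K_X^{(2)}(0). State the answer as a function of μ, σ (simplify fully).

κ_2 = d^2K/dt^2 |_{t=0} = σ^2

M_X(t) = e^(μ*t + σ^2*t^2/2)
K_X(t) = log M_X(t) = μ*t + σ^2*t^2/2
dK/dt = μ + σ^2*t
d^2K/dt^2 = σ^2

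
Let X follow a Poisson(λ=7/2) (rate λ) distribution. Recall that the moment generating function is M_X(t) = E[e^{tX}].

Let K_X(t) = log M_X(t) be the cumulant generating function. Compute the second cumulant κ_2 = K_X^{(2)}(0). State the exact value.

κ_2 = K′′(0) = 7/2

M_X(t) = e^(7*e^(t)/2 - 7/2)
K_X(t) = log M_X(t) = 7*e^(t)/2 - 7/2
K′(t) = 7*e^(t)/2
K′′(t) = 7*e^(t)/2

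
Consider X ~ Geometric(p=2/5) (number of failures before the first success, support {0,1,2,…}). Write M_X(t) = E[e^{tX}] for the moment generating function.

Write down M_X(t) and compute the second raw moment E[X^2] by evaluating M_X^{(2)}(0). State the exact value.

M_X(t) = 2/(5*(1 - 3*e^(t)/5))
M′(t) = 6*e^(t)/(9*e^(2*t) - 30*e^(t) + 25)
M′′(t) = (-18*e^(2*t) - 30*e^(t))/(27*e^(3*t) - 135*e^(2*t) + 225*e^(t) - 125)

E[X^2] = M′′(0) = 6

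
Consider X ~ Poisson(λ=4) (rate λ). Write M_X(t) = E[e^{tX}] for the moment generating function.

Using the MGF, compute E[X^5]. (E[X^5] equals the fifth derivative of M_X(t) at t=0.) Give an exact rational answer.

M_X(t) = e^(4*e^(t) - 4)
M′(t) = 4*e^(-4)*e^(t)*e^(4*e^(t))
M′′(t) = (16*e^(2*t)*e^(4*e^(t)) + 4*e^(t)*e^(4*e^(t)))*e^(-4)
M′′′(t) = (64*e^(3*t)*e^(4*e^(t)) + 48*e^(2*t)*e^(4*e^(t)) + 4*e^(t)*e^(4*e^(t)))*e^(-4)
M′′′′(t) = (256*e^(4*t)*e^(4*e^(t)) + 384*e^(3*t)*e^(4*e^(t)) + 112*e^(2*t)*e^(4*e^(t)) + 4*e^(t)*e^(4*e^(t)))*e^(-4)
M′′′′′(t) = (1024*e^(5*t)*e^(4*e^(t)) + 2560*e^(4*t)*e^(4*e^(t)) + 1600*e^(3*t)*e^(4*e^(t)) + 240*e^(2*t)*e^(4*e^(t)) + 4*e^(t)*e^(4*e^(t)))*e^(-4)

E[X^5] = M′′′′′(0) = 5428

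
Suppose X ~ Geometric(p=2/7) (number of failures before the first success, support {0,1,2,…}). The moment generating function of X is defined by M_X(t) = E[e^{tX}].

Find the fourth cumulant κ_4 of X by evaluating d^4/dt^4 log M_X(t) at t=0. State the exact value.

κ_4 = K^(4)(0) = 3745/8

M_X(t) = 2/(7*(1 - 5*e^(t)/7))
K_X(t) = log M_X(t) = -log(1 - 5*e^(t)/7) - log(7) + log(2)
K^(4)(t) = (875*e^(3*t) + 4900*e^(2*t) + 1715*e^(t))/(625*e^(4*t) - 3500*e^(3*t) + 7350*e^(2*t) - 6860*e^(t) + 2401)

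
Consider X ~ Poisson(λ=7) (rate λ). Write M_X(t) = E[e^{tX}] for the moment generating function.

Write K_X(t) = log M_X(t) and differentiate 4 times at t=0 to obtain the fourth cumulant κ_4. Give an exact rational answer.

κ_4 = K′′′′(0) = 7

M_X(t) = e^(7*e^(t) - 7)
K_X(t) = log M_X(t) = 7*e^(t) - 7
K′(t) = 7*e^(t)
K′′(t) = 7*e^(t)
K′′′(t) = 7*e^(t)
K′′′′(t) = 7*e^(t)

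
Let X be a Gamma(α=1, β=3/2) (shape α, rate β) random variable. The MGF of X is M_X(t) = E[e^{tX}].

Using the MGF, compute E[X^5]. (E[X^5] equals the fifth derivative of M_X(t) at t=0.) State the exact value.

M_X(t) = 3/(2*(3/2 - t))
dM/dt = 6/(4*t^2 - 12*t + 9)
d^2M/dt^2 = -24/(8*t^3 - 36*t^2 + 54*t - 27)
d^3M/dt^3 = 144/(16*t^4 - 96*t^3 + 216*t^2 - 216*t + 81)
d^4M/dt^4 = -1152/(32*t^5 - 240*t^4 + 720*t^3 - 1080*t^2 + 810*t - 243)
d^5M/dt^5 = 11520/(64*t^6 - 576*t^5 + 2160*t^4 - 4320*t^3 + 4860*t^2 - 2916*t + 729)

E[X^5] = d^5M/dt^5 |_{t=0} = 1280/81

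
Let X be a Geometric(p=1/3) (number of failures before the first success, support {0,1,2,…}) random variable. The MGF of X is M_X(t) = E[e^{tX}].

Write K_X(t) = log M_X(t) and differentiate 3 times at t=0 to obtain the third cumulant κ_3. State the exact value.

M_X(t) = 1/(3*(1 - 2*e^(t)/3))
K_X(t) = log M_X(t) = -log(1 - 2*e^(t)/3) - log(3)
D^3[K](t) = (-12*e^(2*t) - 18*e^(t))/(8*e^(3*t) - 36*e^(2*t) + 54*e^(t) - 27)

κ_3 = D^3[K](0) = 30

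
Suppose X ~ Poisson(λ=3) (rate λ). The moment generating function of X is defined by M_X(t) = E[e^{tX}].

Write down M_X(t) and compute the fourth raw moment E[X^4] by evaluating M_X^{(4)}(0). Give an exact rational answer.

M_X(t) = e^(3*e^(t) - 3)
M′(t) = 3*e^(-3)*e^(t)*e^(3*e^(t))
M′′(t) = (9*e^(2*t)*e^(3*e^(t)) + 3*e^(t)*e^(3*e^(t)))*e^(-3)
M′′′(t) = (27*e^(3*t)*e^(3*e^(t)) + 27*e^(2*t)*e^(3*e^(t)) + 3*e^(t)*e^(3*e^(t)))*e^(-3)
M′′′′(t) = (81*e^(4*t)*e^(3*e^(t)) + 162*e^(3*t)*e^(3*e^(t)) + 63*e^(2*t)*e^(3*e^(t)) + 3*e^(t)*e^(3*e^(t)))*e^(-3)

E[X^4] = M′′′′(0) = 309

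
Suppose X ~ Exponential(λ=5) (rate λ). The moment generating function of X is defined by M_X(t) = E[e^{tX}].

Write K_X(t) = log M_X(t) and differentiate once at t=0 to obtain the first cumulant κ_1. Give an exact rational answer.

κ_1 = D[K](0) = 1/5

M_X(t) = 5/(5 - t)
K_X(t) = log M_X(t) = -log(5 - t) + log(5)
D[K](t) = -1/(t - 5)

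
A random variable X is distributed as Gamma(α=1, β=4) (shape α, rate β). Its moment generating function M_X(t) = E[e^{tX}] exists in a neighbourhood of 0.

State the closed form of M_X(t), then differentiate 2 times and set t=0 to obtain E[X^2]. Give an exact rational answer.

E[X^2] = M^(2)(0) = 1/8

M_X(t) = 4/(4 - t)
M^(2)(t) = -8/(t^3 - 12*t^2 + 48*t - 64)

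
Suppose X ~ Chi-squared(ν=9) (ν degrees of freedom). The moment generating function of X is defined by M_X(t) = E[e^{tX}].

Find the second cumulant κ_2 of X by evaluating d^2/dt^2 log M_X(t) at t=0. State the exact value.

M_X(t) = (1 - 2*t)^(-9/2)
K_X(t) = log M_X(t) = -9*log(1 - 2*t)/2
dK/dt = -9/(2*t - 1)
d^2K/dt^2 = 18/(4*t^2 - 4*t + 1)

κ_2 = d^2K/dt^2 |_{t=0} = 18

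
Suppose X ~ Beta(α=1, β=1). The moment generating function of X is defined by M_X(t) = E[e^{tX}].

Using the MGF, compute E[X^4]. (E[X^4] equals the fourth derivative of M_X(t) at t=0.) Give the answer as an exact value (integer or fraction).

M_X(t) = ₁F₁(1; 2; t)
M′(t) = ₁F₁(2; 3; t)/2
M′′(t) = ₁F₁(3; 4; t)/3
M′′′(t) = ₁F₁(4; 5; t)/4
M′′′′(t) = ₁F₁(5; 6; t)/5

E[X^4] = M′′′′(0) = 1/5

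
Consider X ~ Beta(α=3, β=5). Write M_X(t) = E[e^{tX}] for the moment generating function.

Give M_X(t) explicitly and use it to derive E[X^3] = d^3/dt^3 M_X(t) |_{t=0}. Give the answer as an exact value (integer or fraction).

E[X^3] = d^3M/dt^3 |_{t=0} = 1/12

M_X(t) = ₁F₁(3; 8; t)
dM/dt = 3*₁F₁(4; 9; t)/8
d^2M/dt^2 = ₁F₁(5; 10; t)/6
d^3M/dt^3 = ₁F₁(6; 11; t)/12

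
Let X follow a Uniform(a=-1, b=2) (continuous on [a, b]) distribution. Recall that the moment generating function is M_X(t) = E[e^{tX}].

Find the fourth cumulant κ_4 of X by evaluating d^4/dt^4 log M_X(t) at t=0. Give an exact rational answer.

M_X(t) = (e^(2*t) - e^(-t))/(3*t)
K_X(t) = log M_X(t) = -log(t) + log(e^(2*t) - e^(-t)) - log(3)
dK/dt = (2*t*e^(3*t) + t - e^(3*t) + 1)/(t*e^(3*t) - t)
d^2K/dt^2 = (-9*t^2*e^(3*t) + e^(6*t) - 2*e^(3*t) + 1)/(t^2*e^(6*t) - 2*t^2*e^(3*t) + t^2)
d^3K/dt^3 = (27*t^3*e^(6*t) + 27*t^3*e^(3*t) - 2*e^(9*t) + 6*e^(6*t) - 6*e^(3*t) + 2)/(t^3*e^(9*t) - 3*t^3*e^(6*t) + 3*t^3*e^(3*t) - t^3)

κ_4 = d^4K/dt^4 |_{t=0} = -27/40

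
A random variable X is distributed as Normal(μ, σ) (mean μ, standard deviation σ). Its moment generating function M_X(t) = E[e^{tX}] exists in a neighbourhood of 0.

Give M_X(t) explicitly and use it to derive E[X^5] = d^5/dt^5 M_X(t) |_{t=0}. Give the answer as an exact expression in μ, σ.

E[X^5] = M′′′′′(0) = μ*(μ^4 + 10*μ^2*σ^2 + 15*σ^4)

M_X(t) = e^(μ*t + σ^2*t^2/2)
M′(t) = μ*e^(μ*t)*e^(σ^2*t^2/2) + σ^2*t*e^(μ*t)*e^(σ^2*t^2/2)
M′′(t) = μ^2*e^(μ*t)*e^(σ^2*t^2/2) + 2*μ*σ^2*t*e^(μ*t)*e^(σ^2*t^2/2) + σ^4*t^2*e^(μ*t)*e^(σ^2*t^2/2) + σ^2*e^(μ*t)*e^(σ^2*t^2/2)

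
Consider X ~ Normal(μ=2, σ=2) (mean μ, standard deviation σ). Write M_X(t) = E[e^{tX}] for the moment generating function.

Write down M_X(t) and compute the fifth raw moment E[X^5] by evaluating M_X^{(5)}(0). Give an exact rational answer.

M_X(t) = e^(2*t^2 + 2*t)

E[X^5] = M^(5)(0) = 832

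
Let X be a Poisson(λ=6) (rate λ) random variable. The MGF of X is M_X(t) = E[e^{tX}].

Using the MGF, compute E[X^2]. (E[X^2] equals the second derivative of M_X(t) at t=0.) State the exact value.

E[X^2] = D^2[M](0) = 42

M_X(t) = e^(6*e^(t) - 6)
D^2[M](t) = (36*e^(2*t)*e^(6*e^(t)) + 6*e^(t)*e^(6*e^(t)))*e^(-6)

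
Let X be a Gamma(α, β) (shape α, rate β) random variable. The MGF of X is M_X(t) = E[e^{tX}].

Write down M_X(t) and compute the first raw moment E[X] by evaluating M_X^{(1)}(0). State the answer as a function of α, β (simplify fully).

M_X(t) = (β/(β - t))^α
dM/dt = -α*β^α*(1/(β - t))^α/(-β + t)

E[X] = dM/dt |_{t=0} = α/β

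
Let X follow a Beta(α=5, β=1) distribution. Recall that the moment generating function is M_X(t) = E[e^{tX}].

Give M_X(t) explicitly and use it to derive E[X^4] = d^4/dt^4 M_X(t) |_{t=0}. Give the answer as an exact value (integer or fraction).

E[X^4] = D^4[M](0) = 5/9

M_X(t) = ₁F₁(5; 6; t)
D^4[M](t) = 5*₁F₁(9; 10; t)/9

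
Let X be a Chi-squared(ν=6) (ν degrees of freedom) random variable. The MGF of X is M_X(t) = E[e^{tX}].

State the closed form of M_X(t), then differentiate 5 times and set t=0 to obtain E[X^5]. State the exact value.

M_X(t) = (1 - 2*t)^(-3)
M′(t) = 6/(16*t^4 - 32*t^3 + 24*t^2 - 8*t + 1)
M′′(t) = -48/(32*t^5 - 80*t^4 + 80*t^3 - 40*t^2 + 10*t - 1)
M′′′(t) = 480/(64*t^6 - 192*t^5 + 240*t^4 - 160*t^3 + 60*t^2 - 12*t + 1)
M′′′′(t) = -5760/(128*t^7 - 448*t^6 + 672*t^5 - 560*t^4 + 280*t^3 - 84*t^2 + 14*t - 1)
M′′′′′(t) = 80640/(256*t^8 - 1024*t^7 + 1792*t^6 - 1792*t^5 + 1120*t^4 - 448*t^3 + 112*t^2 - 16*t + 1)

E[X^5] = M′′′′′(0) = 80640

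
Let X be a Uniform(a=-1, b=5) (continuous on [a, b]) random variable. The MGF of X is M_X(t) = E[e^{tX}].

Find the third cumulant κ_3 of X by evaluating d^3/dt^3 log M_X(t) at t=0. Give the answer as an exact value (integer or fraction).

M_X(t) = (e^(5*t) - e^(-t))/(6*t)
K_X(t) = log M_X(t) = -log(t) + log(e^(5*t) - e^(-t)) - log(6)
dK/dt = (5*t*e^(6*t) + t - e^(6*t) + 1)/(t*e^(6*t) - t)
d^2K/dt^2 = (-36*t^2*e^(6*t) + e^(12*t) - 2*e^(6*t) + 1)/(t^2*e^(12*t) - 2*t^2*e^(6*t) + t^2)
d^3K/dt^3 = (216*t^3*e^(12*t) + 216*t^3*e^(6*t) - 2*e^(18*t) + 6*e^(12*t) - 6*e^(6*t) + 2)/(t^3*e^(18*t) - 3*t^3*e^(12*t) + 3*t^3*e^(6*t) - t^3)

κ_3 = d^3K/dt^3 |_{t=0} = 0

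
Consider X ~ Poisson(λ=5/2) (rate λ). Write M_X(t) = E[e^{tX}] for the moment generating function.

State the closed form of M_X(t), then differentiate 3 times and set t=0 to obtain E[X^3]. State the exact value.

E[X^3] = D^3[M](0) = 295/8

M_X(t) = e^(5*e^(t)/2 - 5/2)
D^3[M](t) = (125*e^(3*t)*e^(5*e^(t)/2) + 150*e^(2*t)*e^(5*e^(t)/2) + 20*e^(t)*e^(5*e^(t)/2))*e^(-5/2)/8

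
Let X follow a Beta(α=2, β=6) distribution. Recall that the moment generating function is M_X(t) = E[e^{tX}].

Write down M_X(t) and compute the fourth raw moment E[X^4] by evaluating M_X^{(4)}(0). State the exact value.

M_X(t) = ₁F₁(2; 8; t)
M′(t) = ₁F₁(3; 9; t)/4
M′′(t) = ₁F₁(4; 10; t)/12
M′′′(t) = ₁F₁(5; 11; t)/30
M′′′′(t) = ₁F₁(6; 12; t)/66

E[X^4] = M′′′′(0) = 1/66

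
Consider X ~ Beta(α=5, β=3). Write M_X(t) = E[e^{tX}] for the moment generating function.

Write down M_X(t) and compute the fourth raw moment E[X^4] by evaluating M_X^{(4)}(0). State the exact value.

M_X(t) = ₁F₁(5; 8; t)
M′(t) = 5*₁F₁(6; 9; t)/8
M′′(t) = 5*₁F₁(7; 10; t)/12
M′′′(t) = 7*₁F₁(8; 11; t)/24
M′′′′(t) = 7*₁F₁(9; 12; t)/33

E[X^4] = M′′′′(0) = 7/33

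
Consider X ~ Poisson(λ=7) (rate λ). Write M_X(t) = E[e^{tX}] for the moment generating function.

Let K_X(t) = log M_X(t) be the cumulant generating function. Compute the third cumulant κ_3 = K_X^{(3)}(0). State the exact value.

κ_3 = d^3K/dt^3 |_{t=0} = 7

M_X(t) = e^(7*e^(t) - 7)
K_X(t) = log M_X(t) = 7*e^(t) - 7
dK/dt = 7*e^(t)
d^2K/dt^2 = 7*e^(t)
d^3K/dt^3 = 7*e^(t)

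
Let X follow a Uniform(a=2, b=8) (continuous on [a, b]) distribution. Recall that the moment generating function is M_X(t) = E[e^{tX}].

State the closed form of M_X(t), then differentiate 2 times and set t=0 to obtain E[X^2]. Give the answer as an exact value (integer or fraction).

M_X(t) = (e^(8*t) - e^(2*t))/(6*t)
D^2[M](t) = (32*t^2*e^(8*t) - 2*t^2*e^(2*t) - 8*t*e^(8*t) + 2*t*e^(2*t) + e^(8*t) - e^(2*t))/(3*t^3)

E[X^2] = D^2[M](0) = 28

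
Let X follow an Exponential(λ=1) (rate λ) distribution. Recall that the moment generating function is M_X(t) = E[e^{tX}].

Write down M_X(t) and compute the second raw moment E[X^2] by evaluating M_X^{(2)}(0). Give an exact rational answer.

E[X^2] = M′′(0) = 2

M_X(t) = 1/(1 - t)
M′(t) = 1/(t^2 - 2*t + 1)
M′′(t) = -2/(t^3 - 3*t^2 + 3*t - 1)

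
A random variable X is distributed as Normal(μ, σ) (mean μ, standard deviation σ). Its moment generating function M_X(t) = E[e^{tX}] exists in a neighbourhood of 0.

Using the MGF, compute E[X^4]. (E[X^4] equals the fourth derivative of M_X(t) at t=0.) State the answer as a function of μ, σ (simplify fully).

M_X(t) = e^(μ*t + σ^2*t^2/2)

E[X^4] = D^4[M](0) = μ^4 + 6*μ^2*σ^2 + 3*σ^4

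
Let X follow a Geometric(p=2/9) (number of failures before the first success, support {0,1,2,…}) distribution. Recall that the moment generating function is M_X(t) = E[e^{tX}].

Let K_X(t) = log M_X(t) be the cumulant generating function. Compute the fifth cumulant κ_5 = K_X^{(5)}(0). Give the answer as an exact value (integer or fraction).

κ_5 = D^5[K](0) = 23940

M_X(t) = 2/(9*(1 - 7*e^(t)/9))
K_X(t) = log M_X(t) = -log(1 - 7*e^(t)/9) - 2*log(3) + log(2)
D^5[K](t) = (-21609*e^(4*t) - 305613*e^(3*t) - 392931*e^(2*t) - 45927*e^(t))/(16807*e^(5*t) - 108045*e^(4*t) + 277830*e^(3*t) - 357210*e^(2*t) + 229635*e^(t) - 59049)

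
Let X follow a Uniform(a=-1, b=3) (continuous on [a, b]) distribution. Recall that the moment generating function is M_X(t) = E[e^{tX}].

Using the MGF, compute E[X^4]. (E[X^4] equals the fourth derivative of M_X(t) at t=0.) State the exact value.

M_X(t) = (e^(3*t) - e^(-t))/(4*t)
M′(t) = (3*t*e^(4*t) + t - e^(4*t) + 1)*e^(-t)/(4*t^2)
M′′(t) = (9*t^2*e^(4*t) - t^2 - 6*t*e^(4*t) - 2*t + 2*e^(4*t) - 2)*e^(-t)/(4*t^3)
M′′′(t) = (27*t^3*e^(4*t) + t^3 - 27*t^2*e^(4*t) + 3*t^2 + 18*t*e^(4*t) + 6*t - 6*e^(4*t) + 6)*e^(-t)/(4*t^4)
M′′′′(t) = (81*t^4*e^(4*t) - t^4 - 108*t^3*e^(4*t) - 4*t^3 + 108*t^2*e^(4*t) - 12*t^2 - 72*t*e^(4*t) - 24*t + 24*e^(4*t) - 24)*e^(-t)/(4*t^5)

E[X^4] = M′′′′(0) = 61/5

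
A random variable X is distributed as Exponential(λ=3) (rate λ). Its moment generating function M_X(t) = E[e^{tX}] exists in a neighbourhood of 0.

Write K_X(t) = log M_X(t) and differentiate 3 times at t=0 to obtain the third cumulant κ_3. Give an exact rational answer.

M_X(t) = 3/(3 - t)
K_X(t) = log M_X(t) = -log(3 - t) + log(3)
dK/dt = -1/(t - 3)
d^2K/dt^2 = 1/(t^2 - 6*t + 9)
d^3K/dt^3 = -2/(t^3 - 9*t^2 + 27*t - 27)

κ_3 = d^3K/dt^3 |_{t=0} = 2/27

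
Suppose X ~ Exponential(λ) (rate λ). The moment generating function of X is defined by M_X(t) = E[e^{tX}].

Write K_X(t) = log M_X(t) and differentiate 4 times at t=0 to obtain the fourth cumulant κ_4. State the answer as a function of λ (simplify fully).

M_X(t) = λ/(λ - t)
K_X(t) = log M_X(t) = log(λ) - log(λ - t)
K′(t) = -1/(-λ + t)
K′′(t) = 1/(λ^2 - 2*λ*t + t^2)
K′′′(t) = -2/(-λ^3 + 3*λ^2*t - 3*λ*t^2 + t^3)
K′′′′(t) = 6/(λ^4 - 4*λ^3*t + 6*λ^2*t^2 - 4*λ*t^3 + t^4)

κ_4 = K′′′′(0) = 6/λ^4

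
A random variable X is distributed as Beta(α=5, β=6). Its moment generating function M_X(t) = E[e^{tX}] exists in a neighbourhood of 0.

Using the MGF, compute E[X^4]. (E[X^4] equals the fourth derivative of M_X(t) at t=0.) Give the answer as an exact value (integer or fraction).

M_X(t) = ₁F₁(5; 11; t)
M^(4)(t) = 10*₁F₁(9; 15; t)/143

E[X^4] = M^(4)(0) = 10/143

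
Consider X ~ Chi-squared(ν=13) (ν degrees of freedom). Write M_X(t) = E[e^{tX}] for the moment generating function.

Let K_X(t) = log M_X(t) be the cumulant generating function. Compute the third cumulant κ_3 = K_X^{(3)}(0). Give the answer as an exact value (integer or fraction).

κ_3 = K′′′(0) = 104

M_X(t) = (1 - 2*t)^(-13/2)
K_X(t) = log M_X(t) = -13*log(1 - 2*t)/2
K′(t) = -13/(2*t - 1)
K′′(t) = 26/(4*t^2 - 4*t + 1)
K′′′(t) = -104/(8*t^3 - 12*t^2 + 6*t - 1)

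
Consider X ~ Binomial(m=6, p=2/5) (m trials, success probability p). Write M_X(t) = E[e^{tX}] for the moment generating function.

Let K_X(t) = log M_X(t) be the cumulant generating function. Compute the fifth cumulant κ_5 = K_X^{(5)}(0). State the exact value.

κ_5 = d^5K/dt^5 |_{t=0} = -1692/3125

M_X(t) = (2*e^(t)/5 + 3/5)^6
K_X(t) = log M_X(t) = 6*log(2*e^(t)/5 + 3/5)
dK/dt = 12*e^(t)/(2*e^(t) + 3)
d^2K/dt^2 = 36*e^(t)/(4*e^(2*t) + 12*e^(t) + 9)
d^3K/dt^3 = (-72*e^(2*t) + 108*e^(t))/(8*e^(3*t) + 36*e^(2*t) + 54*e^(t) + 27)
d^4K/dt^4 = (144*e^(3*t) - 864*e^(2*t) + 324*e^(t))/(16*e^(4*t) + 96*e^(3*t) + 216*e^(2*t) + 216*e^(t) + 81)
d^5K/dt^5 = (-288*e^(4*t) + 4752*e^(3*t) - 7128*e^(2*t) + 972*e^(t))/(32*e^(5*t) + 240*e^(4*t) + 720*e^(3*t) + 1080*e^(2*t) + 810*e^(t) + 243)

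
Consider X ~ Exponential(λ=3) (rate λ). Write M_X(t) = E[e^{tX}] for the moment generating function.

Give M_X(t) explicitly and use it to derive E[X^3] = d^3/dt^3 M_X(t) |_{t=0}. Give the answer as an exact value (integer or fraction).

E[X^3] = M^(3)(0) = 2/9

M_X(t) = 3/(3 - t)
M^(3)(t) = 18/(t^4 - 12*t^3 + 54*t^2 - 108*t + 81)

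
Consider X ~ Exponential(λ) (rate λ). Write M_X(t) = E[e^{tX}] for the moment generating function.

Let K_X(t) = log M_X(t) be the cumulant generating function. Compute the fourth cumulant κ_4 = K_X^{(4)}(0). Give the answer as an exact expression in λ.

κ_4 = K^(4)(0) = 6/λ^4

M_X(t) = λ/(λ - t)
K_X(t) = log M_X(t) = log(λ) - log(λ - t)
K^(4)(t) = 6/(λ^4 - 4*λ^3*t + 6*λ^2*t^2 - 4*λ*t^3 + t^4)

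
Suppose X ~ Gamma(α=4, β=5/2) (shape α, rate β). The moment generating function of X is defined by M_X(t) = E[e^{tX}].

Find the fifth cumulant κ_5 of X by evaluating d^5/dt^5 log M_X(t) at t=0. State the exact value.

κ_5 = d^5K/dt^5 |_{t=0} = 3072/3125

M_X(t) = 625/(16*(5/2 - t)^4)
K_X(t) = log M_X(t) = -4*log(5/2 - t) - 4*log(2) + 4*log(5)
dK/dt = -8/(2*t - 5)
d^2K/dt^2 = 16/(4*t^2 - 20*t + 25)
d^3K/dt^3 = -64/(8*t^3 - 60*t^2 + 150*t - 125)
d^4K/dt^4 = 384/(16*t^4 - 160*t^3 + 600*t^2 - 1000*t + 625)
d^5K/dt^5 = -3072/(32*t^5 - 400*t^4 + 2000*t^3 - 5000*t^2 + 6250*t - 3125)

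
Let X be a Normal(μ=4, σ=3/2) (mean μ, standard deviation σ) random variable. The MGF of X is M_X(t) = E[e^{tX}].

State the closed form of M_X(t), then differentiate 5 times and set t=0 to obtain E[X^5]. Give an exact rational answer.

E[X^5] = M^(5)(0) = 11071/4

M_X(t) = e^(9*t^2/8 + 4*t)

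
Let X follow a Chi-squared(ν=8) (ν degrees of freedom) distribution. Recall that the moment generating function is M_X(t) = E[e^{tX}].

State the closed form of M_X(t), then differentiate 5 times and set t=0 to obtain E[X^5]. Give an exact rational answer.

M_X(t) = (1 - 2*t)^(-4)
D^5[M](t) = -215040/(512*t^9 - 2304*t^8 + 4608*t^7 - 5376*t^6 + 4032*t^5 - 2016*t^4 + 672*t^3 - 144*t^2 + 18*t - 1)

E[X^5] = D^5[M](0) = 215040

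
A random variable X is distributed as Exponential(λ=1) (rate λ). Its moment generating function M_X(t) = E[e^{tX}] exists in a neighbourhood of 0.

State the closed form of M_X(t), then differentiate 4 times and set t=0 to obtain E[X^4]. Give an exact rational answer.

M_X(t) = 1/(1 - t)
D^4[M](t) = -24/(t^5 - 5*t^4 + 10*t^3 - 10*t^2 + 5*t - 1)

E[X^4] = D^4[M](0) = 24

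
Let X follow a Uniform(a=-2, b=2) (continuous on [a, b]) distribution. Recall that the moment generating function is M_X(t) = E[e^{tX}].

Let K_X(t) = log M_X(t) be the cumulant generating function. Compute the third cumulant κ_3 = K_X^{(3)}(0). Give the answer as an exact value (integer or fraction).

M_X(t) = (e^(2*t) - e^(-2*t))/(4*t)
K_X(t) = log M_X(t) = -log(t) + log(e^(2*t) - e^(-2*t)) - 2*log(2)
dK/dt = (2*t*e^(4*t) + 2*t - e^(4*t) + 1)/(t*e^(4*t) - t)
d^2K/dt^2 = (-16*t^2*e^(4*t) + e^(8*t) - 2*e^(4*t) + 1)/(t^2*e^(8*t) - 2*t^2*e^(4*t) + t^2)
d^3K/dt^3 = (64*t^3*e^(8*t) + 64*t^3*e^(4*t) - 2*e^(12*t) + 6*e^(8*t) - 6*e^(4*t) + 2)/(t^3*e^(12*t) - 3*t^3*e^(8*t) + 3*t^3*e^(4*t) - t^3)

κ_3 = d^3K/dt^3 |_{t=0} = 0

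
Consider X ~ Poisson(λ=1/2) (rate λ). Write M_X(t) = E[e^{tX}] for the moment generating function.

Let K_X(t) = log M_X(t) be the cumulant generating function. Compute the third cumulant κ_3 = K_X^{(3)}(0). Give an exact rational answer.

M_X(t) = e^(e^(t)/2 - 1/2)
K_X(t) = log M_X(t) = e^(t)/2 - 1/2
dK/dt = e^(t)/2
d^2K/dt^2 = e^(t)/2
d^3K/dt^3 = e^(t)/2

κ_3 = d^3K/dt^3 |_{t=0} = 1/2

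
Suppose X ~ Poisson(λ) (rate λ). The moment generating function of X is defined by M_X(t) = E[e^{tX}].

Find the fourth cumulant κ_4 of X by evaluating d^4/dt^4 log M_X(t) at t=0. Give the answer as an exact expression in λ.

M_X(t) = e^(λ*(e^(t) - 1))
K_X(t) = log M_X(t) = λ*(e^(t) - 1)
dK/dt = λ*e^(t)
d^2K/dt^2 = λ*e^(t)
d^3K/dt^3 = λ*e^(t)
d^4K/dt^4 = λ*e^(t)

κ_4 = d^4K/dt^4 |_{t=0} = λ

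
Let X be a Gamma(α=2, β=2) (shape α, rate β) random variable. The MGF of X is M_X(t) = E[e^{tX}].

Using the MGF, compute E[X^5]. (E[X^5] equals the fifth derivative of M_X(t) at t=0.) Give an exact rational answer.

E[X^5] = D^5[M](0) = 45/2

M_X(t) = 4/(2 - t)^2
D^5[M](t) = -2880/(t^7 - 14*t^6 + 84*t^5 - 280*t^4 + 560*t^3 - 672*t^2 + 448*t - 128)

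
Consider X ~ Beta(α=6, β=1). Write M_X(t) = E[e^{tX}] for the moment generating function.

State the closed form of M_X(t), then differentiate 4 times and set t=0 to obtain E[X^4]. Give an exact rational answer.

M_X(t) = ₁F₁(6; 7; t)
dM/dt = 6*₁F₁(7; 8; t)/7
d^2M/dt^2 = 3*₁F₁(8; 9; t)/4
d^3M/dt^3 = 2*₁F₁(9; 10; t)/3
d^4M/dt^4 = 3*₁F₁(10; 11; t)/5

E[X^4] = d^4M/dt^4 |_{t=0} = 3/5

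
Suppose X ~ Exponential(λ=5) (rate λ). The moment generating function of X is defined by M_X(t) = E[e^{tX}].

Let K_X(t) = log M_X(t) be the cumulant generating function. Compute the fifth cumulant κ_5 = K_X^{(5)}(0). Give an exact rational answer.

M_X(t) = 5/(5 - t)
K_X(t) = log M_X(t) = -log(5 - t) + log(5)
D^5[K](t) = -24/(t^5 - 25*t^4 + 250*t^3 - 1250*t^2 + 3125*t - 3125)

κ_5 = D^5[K](0) = 24/3125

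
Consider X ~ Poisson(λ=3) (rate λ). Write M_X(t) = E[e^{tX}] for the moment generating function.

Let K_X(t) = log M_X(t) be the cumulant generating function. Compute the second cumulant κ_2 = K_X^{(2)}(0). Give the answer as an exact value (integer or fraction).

κ_2 = D^2[K](0) = 3

M_X(t) = e^(3*e^(t) - 3)
K_X(t) = log M_X(t) = 3*e^(t) - 3
D^2[K](t) = 3*e^(t)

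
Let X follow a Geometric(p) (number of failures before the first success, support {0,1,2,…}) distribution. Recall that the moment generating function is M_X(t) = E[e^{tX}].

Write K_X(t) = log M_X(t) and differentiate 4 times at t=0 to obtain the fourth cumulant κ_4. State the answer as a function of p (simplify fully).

κ_4 = K^(4)(0) = (-p^3 + 7*p^2 - 12*p + 6)/p^4

M_X(t) = p/(-(1 - p)*e^(t) + 1)
K_X(t) = log M_X(t) = log(p) - log(-(1 - p)*e^(t) + 1)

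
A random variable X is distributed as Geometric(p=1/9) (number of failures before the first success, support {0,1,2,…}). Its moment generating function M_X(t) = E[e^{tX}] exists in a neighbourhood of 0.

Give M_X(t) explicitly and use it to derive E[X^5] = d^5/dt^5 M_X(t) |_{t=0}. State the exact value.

M_X(t) = 1/(9*(1 - 8*e^(t)/9))

E[X^5] = D^5[M](0) = 4993928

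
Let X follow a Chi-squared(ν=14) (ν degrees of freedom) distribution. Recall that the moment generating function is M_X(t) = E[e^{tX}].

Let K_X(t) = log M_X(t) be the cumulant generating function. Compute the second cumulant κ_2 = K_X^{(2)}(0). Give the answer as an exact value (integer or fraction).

M_X(t) = (1 - 2*t)^(-7)
K_X(t) = log M_X(t) = -7*log(1 - 2*t)
K′(t) = -14/(2*t - 1)
K′′(t) = 28/(4*t^2 - 4*t + 1)

κ_2 = K′′(0) = 28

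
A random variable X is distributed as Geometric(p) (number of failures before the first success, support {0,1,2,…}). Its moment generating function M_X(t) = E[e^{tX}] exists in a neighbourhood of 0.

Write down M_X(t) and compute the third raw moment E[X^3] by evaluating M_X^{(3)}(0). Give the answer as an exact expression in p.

M_X(t) = p/(-(1 - p)*e^(t) + 1)

E[X^3] = D^3[M](0) = -1 + 7/p - 12/p^2 + 6/p^3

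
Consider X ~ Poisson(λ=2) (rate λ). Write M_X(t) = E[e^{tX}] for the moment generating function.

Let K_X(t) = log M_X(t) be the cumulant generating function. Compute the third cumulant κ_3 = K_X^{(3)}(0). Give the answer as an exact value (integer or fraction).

M_X(t) = e^(2*e^(t) - 2)
K_X(t) = log M_X(t) = 2*e^(t) - 2
D^3[K](t) = 2*e^(t)

κ_3 = D^3[K](0) = 2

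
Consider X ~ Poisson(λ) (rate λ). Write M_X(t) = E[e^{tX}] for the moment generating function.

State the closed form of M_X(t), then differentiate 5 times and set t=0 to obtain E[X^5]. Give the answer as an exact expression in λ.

M_X(t) = e^(λ*(e^(t) - 1))
M^(5)(t) = (λ^5*e^(5*t)*e^(λ*e^(t)) + 10*λ^4*e^(4*t)*e^(λ*e^(t)) + 25*λ^3*e^(3*t)*e^(λ*e^(t)) + 15*λ^2*e^(2*t)*e^(λ*e^(t)) + λ*e^(t)*e^(λ*e^(t)))*e^(-λ)

E[X^5] = M^(5)(0) = λ*(λ^4 + 10*λ^3 + 25*λ^2 + 15*λ + 1)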